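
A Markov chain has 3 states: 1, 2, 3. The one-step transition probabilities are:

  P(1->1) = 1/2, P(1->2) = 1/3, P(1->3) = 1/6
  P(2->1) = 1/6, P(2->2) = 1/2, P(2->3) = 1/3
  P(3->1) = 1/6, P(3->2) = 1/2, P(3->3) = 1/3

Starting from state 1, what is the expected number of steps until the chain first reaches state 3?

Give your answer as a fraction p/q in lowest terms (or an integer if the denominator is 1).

Let h_i = expected steps to first reach 3 from state i.
Boundary: h_3 = 0.
First-step equations for the other states:
  h_1 = 1 + 1/2*h_1 + 1/3*h_2 + 1/6*h_3
  h_2 = 1 + 1/6*h_1 + 1/2*h_2 + 1/3*h_3

Substituting h_3 = 0 and rearranging gives the linear system (I - Q) h = 1:
  [1/2, -1/3] . (h_1, h_2) = 1
  [-1/6, 1/2] . (h_1, h_2) = 1

Solving yields:
  h_1 = 30/7
  h_2 = 24/7

Starting state is 1, so the expected hitting time is h_1 = 30/7.

Answer: 30/7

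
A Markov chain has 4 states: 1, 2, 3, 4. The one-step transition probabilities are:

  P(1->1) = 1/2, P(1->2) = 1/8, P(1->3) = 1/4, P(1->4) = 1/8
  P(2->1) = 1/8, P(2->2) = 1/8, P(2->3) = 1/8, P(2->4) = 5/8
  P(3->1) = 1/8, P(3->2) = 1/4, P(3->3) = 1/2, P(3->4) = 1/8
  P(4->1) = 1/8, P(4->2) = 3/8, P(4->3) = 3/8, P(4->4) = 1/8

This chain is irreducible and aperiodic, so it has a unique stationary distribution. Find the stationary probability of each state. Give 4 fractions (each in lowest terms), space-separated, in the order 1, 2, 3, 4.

Answer: 1/5 77/340 57/170 81/340

Derivation:
The stationary distribution satisfies pi = pi * P, i.e.:
  pi_1 = 1/2*pi_1 + 1/8*pi_2 + 1/8*pi_3 + 1/8*pi_4
  pi_2 = 1/8*pi_1 + 1/8*pi_2 + 1/4*pi_3 + 3/8*pi_4
  pi_3 = 1/4*pi_1 + 1/8*pi_2 + 1/2*pi_3 + 3/8*pi_4
  pi_4 = 1/8*pi_1 + 5/8*pi_2 + 1/8*pi_3 + 1/8*pi_4
with normalization: pi_1 + pi_2 + pi_3 + pi_4 = 1.

Using the first 3 balance equations plus normalization, the linear system A*pi = b is:
  [-1/2, 1/8, 1/8, 1/8] . pi = 0
  [1/8, -7/8, 1/4, 3/8] . pi = 0
  [1/4, 1/8, -1/2, 3/8] . pi = 0
  [1, 1, 1, 1] . pi = 1

Solving yields:
  pi_1 = 1/5
  pi_2 = 77/340
  pi_3 = 57/170
  pi_4 = 81/340

Verification (pi * P):
  1/5*1/2 + 77/340*1/8 + 57/170*1/8 + 81/340*1/8 = 1/5 = pi_1  (ok)
  1/5*1/8 + 77/340*1/8 + 57/170*1/4 + 81/340*3/8 = 77/340 = pi_2  (ok)
  1/5*1/4 + 77/340*1/8 + 57/170*1/2 + 81/340*3/8 = 57/170 = pi_3  (ok)
  1/5*1/8 + 77/340*5/8 + 57/170*1/8 + 81/340*1/8 = 81/340 = pi_4  (ok)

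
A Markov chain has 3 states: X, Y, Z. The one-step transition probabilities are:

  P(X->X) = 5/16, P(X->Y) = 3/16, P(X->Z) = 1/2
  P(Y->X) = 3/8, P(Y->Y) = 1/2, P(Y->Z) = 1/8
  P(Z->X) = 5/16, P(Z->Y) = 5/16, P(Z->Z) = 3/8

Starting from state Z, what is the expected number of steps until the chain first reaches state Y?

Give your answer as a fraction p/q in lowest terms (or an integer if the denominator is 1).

Answer: 128/35

Derivation:
Let h_i = expected steps to first reach Y from state i.
Boundary: h_Y = 0.
First-step equations for the other states:
  h_X = 1 + 5/16*h_X + 3/16*h_Y + 1/2*h_Z
  h_Z = 1 + 5/16*h_X + 5/16*h_Y + 3/8*h_Z

Substituting h_Y = 0 and rearranging gives the linear system (I - Q) h = 1:
  [11/16, -1/2] . (h_X, h_Z) = 1
  [-5/16, 5/8] . (h_X, h_Z) = 1

Solving yields:
  h_X = 144/35
  h_Z = 128/35

Starting state is Z, so the expected hitting time is h_Z = 128/35.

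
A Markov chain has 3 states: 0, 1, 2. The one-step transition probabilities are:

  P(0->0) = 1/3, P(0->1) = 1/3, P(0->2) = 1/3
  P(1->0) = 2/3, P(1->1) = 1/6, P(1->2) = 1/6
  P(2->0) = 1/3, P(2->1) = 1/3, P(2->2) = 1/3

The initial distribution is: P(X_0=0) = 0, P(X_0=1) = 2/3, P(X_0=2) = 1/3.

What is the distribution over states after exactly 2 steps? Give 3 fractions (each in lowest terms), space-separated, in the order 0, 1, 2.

Answer: 11/27 8/27 8/27

Derivation:
Propagating the distribution step by step (d_{t+1} = d_t * P):
d_0 = (0=0, 1=2/3, 2=1/3)
  d_1[0] = 0*1/3 + 2/3*2/3 + 1/3*1/3 = 5/9
  d_1[1] = 0*1/3 + 2/3*1/6 + 1/3*1/3 = 2/9
  d_1[2] = 0*1/3 + 2/3*1/6 + 1/3*1/3 = 2/9
d_1 = (0=5/9, 1=2/9, 2=2/9)
  d_2[0] = 5/9*1/3 + 2/9*2/3 + 2/9*1/3 = 11/27
  d_2[1] = 5/9*1/3 + 2/9*1/6 + 2/9*1/3 = 8/27
  d_2[2] = 5/9*1/3 + 2/9*1/6 + 2/9*1/3 = 8/27
d_2 = (0=11/27, 1=8/27, 2=8/27)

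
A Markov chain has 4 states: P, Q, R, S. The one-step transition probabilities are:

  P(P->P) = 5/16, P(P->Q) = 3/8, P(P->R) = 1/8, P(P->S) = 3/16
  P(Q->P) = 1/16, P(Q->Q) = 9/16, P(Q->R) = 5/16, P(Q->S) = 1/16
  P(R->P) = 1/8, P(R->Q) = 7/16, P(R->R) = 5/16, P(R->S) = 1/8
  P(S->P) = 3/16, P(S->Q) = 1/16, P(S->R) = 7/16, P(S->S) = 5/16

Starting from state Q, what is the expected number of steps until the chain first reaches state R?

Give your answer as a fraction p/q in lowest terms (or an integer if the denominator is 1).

Answer: 160/49

Derivation:
Let h_i = expected steps to first reach R from state i.
Boundary: h_R = 0.
First-step equations for the other states:
  h_P = 1 + 5/16*h_P + 3/8*h_Q + 1/8*h_R + 3/16*h_S
  h_Q = 1 + 1/16*h_P + 9/16*h_Q + 5/16*h_R + 1/16*h_S
  h_S = 1 + 3/16*h_P + 1/16*h_Q + 7/16*h_R + 5/16*h_S

Substituting h_R = 0 and rearranging gives the linear system (I - Q) h = 1:
  [11/16, -3/8, -3/16] . (h_P, h_Q, h_S) = 1
  [-1/16, 7/16, -1/16] . (h_P, h_Q, h_S) = 1
  [-3/16, -1/16, 11/16] . (h_P, h_Q, h_S) = 1

Solving yields:
  h_P = 1376/343
  h_Q = 160/49
  h_S = 976/343

Starting state is Q, so the expected hitting time is h_Q = 160/49.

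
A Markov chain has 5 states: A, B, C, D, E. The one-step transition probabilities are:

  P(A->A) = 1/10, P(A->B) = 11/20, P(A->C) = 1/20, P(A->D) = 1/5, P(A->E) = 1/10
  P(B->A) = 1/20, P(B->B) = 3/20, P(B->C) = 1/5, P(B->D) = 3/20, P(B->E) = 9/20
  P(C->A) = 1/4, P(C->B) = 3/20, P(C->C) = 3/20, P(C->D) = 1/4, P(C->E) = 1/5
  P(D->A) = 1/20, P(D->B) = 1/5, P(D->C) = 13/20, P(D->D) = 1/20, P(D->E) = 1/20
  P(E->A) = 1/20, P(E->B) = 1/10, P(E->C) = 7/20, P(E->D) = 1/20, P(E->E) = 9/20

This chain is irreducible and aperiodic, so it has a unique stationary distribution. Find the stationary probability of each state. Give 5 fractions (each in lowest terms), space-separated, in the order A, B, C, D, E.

Answer: 1201/10851 2029/10851 2992/10851 508/3617 1035/3617

Derivation:
The stationary distribution satisfies pi = pi * P, i.e.:
  pi_A = 1/10*pi_A + 1/20*pi_B + 1/4*pi_C + 1/20*pi_D + 1/20*pi_E
  pi_B = 11/20*pi_A + 3/20*pi_B + 3/20*pi_C + 1/5*pi_D + 1/10*pi_E
  pi_C = 1/20*pi_A + 1/5*pi_B + 3/20*pi_C + 13/20*pi_D + 7/20*pi_E
  pi_D = 1/5*pi_A + 3/20*pi_B + 1/4*pi_C + 1/20*pi_D + 1/20*pi_E
  pi_E = 1/10*pi_A + 9/20*pi_B + 1/5*pi_C + 1/20*pi_D + 9/20*pi_E
with normalization: pi_A + pi_B + pi_C + pi_D + pi_E = 1.

Using the first 4 balance equations plus normalization, the linear system A*pi = b is:
  [-9/10, 1/20, 1/4, 1/20, 1/20] . pi = 0
  [11/20, -17/20, 3/20, 1/5, 1/10] . pi = 0
  [1/20, 1/5, -17/20, 13/20, 7/20] . pi = 0
  [1/5, 3/20, 1/4, -19/20, 1/20] . pi = 0
  [1, 1, 1, 1, 1] . pi = 1

Solving yields:
  pi_A = 1201/10851
  pi_B = 2029/10851
  pi_C = 2992/10851
  pi_D = 508/3617
  pi_E = 1035/3617

Verification (pi * P):
  1201/10851*1/10 + 2029/10851*1/20 + 2992/10851*1/4 + 508/3617*1/20 + 1035/3617*1/20 = 1201/10851 = pi_A  (ok)
  1201/10851*11/20 + 2029/10851*3/20 + 2992/10851*3/20 + 508/3617*1/5 + 1035/3617*1/10 = 2029/10851 = pi_B  (ok)
  1201/10851*1/20 + 2029/10851*1/5 + 2992/10851*3/20 + 508/3617*13/20 + 1035/3617*7/20 = 2992/10851 = pi_C  (ok)
  1201/10851*1/5 + 2029/10851*3/20 + 2992/10851*1/4 + 508/3617*1/20 + 1035/3617*1/20 = 508/3617 = pi_D  (ok)
  1201/10851*1/10 + 2029/10851*9/20 + 2992/10851*1/5 + 508/3617*1/20 + 1035/3617*9/20 = 1035/3617 = pi_E  (ok)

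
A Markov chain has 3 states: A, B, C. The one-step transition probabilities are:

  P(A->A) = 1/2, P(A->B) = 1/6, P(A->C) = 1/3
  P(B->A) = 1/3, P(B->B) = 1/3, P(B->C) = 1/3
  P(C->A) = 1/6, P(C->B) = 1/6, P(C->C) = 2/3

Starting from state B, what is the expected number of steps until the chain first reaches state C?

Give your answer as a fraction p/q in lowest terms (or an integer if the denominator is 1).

Let h_i = expected steps to first reach C from state i.
Boundary: h_C = 0.
First-step equations for the other states:
  h_A = 1 + 1/2*h_A + 1/6*h_B + 1/3*h_C
  h_B = 1 + 1/3*h_A + 1/3*h_B + 1/3*h_C

Substituting h_C = 0 and rearranging gives the linear system (I - Q) h = 1:
  [1/2, -1/6] . (h_A, h_B) = 1
  [-1/3, 2/3] . (h_A, h_B) = 1

Solving yields:
  h_A = 3
  h_B = 3

Starting state is B, so the expected hitting time is h_B = 3.

Answer: 3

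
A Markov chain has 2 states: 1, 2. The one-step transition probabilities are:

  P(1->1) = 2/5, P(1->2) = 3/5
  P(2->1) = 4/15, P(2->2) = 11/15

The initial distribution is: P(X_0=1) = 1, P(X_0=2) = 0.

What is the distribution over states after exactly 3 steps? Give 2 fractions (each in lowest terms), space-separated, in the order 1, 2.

Propagating the distribution step by step (d_{t+1} = d_t * P):
d_0 = (1=1, 2=0)
  d_1[1] = 1*2/5 + 0*4/15 = 2/5
  d_1[2] = 1*3/5 + 0*11/15 = 3/5
d_1 = (1=2/5, 2=3/5)
  d_2[1] = 2/5*2/5 + 3/5*4/15 = 8/25
  d_2[2] = 2/5*3/5 + 3/5*11/15 = 17/25
d_2 = (1=8/25, 2=17/25)
  d_3[1] = 8/25*2/5 + 17/25*4/15 = 116/375
  d_3[2] = 8/25*3/5 + 17/25*11/15 = 259/375
d_3 = (1=116/375, 2=259/375)

Answer: 116/375 259/375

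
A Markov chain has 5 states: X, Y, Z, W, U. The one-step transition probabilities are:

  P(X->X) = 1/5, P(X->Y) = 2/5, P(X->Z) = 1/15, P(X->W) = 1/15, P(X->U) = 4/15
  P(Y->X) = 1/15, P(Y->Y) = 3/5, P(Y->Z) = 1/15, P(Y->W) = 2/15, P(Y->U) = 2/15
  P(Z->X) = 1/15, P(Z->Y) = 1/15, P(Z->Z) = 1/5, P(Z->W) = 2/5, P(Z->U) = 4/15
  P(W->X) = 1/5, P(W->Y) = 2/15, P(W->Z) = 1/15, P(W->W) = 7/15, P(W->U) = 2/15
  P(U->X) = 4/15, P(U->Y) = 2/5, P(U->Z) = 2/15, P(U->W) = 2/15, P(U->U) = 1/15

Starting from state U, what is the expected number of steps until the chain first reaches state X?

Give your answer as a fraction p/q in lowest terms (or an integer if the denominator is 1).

Let h_i = expected steps to first reach X from state i.
Boundary: h_X = 0.
First-step equations for the other states:
  h_Y = 1 + 1/15*h_X + 3/5*h_Y + 1/15*h_Z + 2/15*h_W + 2/15*h_U
  h_Z = 1 + 1/15*h_X + 1/15*h_Y + 1/5*h_Z + 2/5*h_W + 4/15*h_U
  h_W = 1 + 1/5*h_X + 2/15*h_Y + 1/15*h_Z + 7/15*h_W + 2/15*h_U
  h_U = 1 + 4/15*h_X + 2/5*h_Y + 2/15*h_Z + 2/15*h_W + 1/15*h_U

Substituting h_X = 0 and rearranging gives the linear system (I - Q) h = 1:
  [2/5, -1/15, -2/15, -2/15] . (h_Y, h_Z, h_W, h_U) = 1
  [-1/15, 4/5, -2/5, -4/15] . (h_Y, h_Z, h_W, h_U) = 1
  [-2/15, -1/15, 8/15, -2/15] . (h_Y, h_Z, h_W, h_U) = 1
  [-2/5, -2/15, -2/15, 14/15] . (h_Y, h_Z, h_W, h_U) = 1

Solving yields:
  h_Y = 7725/967
  h_Z = 7020/967
  h_W = 6180/967
  h_U = 12465/1934

Starting state is U, so the expected hitting time is h_U = 12465/1934.

Answer: 12465/1934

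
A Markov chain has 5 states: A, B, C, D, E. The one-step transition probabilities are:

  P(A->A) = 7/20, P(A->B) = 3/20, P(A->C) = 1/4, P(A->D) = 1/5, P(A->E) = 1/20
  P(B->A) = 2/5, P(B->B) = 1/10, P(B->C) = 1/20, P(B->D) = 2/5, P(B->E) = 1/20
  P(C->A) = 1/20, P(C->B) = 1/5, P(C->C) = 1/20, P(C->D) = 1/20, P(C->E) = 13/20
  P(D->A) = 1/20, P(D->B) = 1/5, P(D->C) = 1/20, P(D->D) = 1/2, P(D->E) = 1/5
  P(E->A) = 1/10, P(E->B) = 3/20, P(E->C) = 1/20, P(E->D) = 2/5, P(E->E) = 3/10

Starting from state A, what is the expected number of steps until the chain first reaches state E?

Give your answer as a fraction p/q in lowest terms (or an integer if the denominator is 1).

Answer: 3008/523

Derivation:
Let h_i = expected steps to first reach E from state i.
Boundary: h_E = 0.
First-step equations for the other states:
  h_A = 1 + 7/20*h_A + 3/20*h_B + 1/4*h_C + 1/5*h_D + 1/20*h_E
  h_B = 1 + 2/5*h_A + 1/10*h_B + 1/20*h_C + 2/5*h_D + 1/20*h_E
  h_C = 1 + 1/20*h_A + 1/5*h_B + 1/20*h_C + 1/20*h_D + 13/20*h_E
  h_D = 1 + 1/20*h_A + 1/5*h_B + 1/20*h_C + 1/2*h_D + 1/5*h_E

Substituting h_E = 0 and rearranging gives the linear system (I - Q) h = 1:
  [13/20, -3/20, -1/4, -1/5] . (h_A, h_B, h_C, h_D) = 1
  [-2/5, 9/10, -1/20, -2/5] . (h_A, h_B, h_C, h_D) = 1
  [-1/20, -1/5, 19/20, -1/20] . (h_A, h_B, h_C, h_D) = 1
  [-1/20, -1/5, -1/20, 1/2] . (h_A, h_B, h_C, h_D) = 1

Solving yields:
  h_A = 3008/523
  h_B = 3248/523
  h_C = 1540/523
  h_D = 2800/523

Starting state is A, so the expected hitting time is h_A = 3008/523.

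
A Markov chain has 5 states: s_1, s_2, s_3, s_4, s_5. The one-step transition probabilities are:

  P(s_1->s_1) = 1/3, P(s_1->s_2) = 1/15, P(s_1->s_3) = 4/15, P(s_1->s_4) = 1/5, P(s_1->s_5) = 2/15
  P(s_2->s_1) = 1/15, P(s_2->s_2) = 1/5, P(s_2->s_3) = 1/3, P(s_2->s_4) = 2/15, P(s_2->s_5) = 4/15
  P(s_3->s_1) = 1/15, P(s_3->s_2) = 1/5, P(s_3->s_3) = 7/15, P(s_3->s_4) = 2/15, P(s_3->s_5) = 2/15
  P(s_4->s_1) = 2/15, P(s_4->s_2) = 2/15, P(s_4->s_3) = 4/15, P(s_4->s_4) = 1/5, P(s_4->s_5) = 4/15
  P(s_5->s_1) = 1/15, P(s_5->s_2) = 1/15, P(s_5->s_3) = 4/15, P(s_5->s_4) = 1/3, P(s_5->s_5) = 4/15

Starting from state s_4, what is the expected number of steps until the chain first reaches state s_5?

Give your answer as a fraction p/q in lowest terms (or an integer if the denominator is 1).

Let h_i = expected steps to first reach s_5 from state i.
Boundary: h_s_5 = 0.
First-step equations for the other states:
  h_s_1 = 1 + 1/3*h_s_1 + 1/15*h_s_2 + 4/15*h_s_3 + 1/5*h_s_4 + 2/15*h_s_5
  h_s_2 = 1 + 1/15*h_s_1 + 1/5*h_s_2 + 1/3*h_s_3 + 2/15*h_s_4 + 4/15*h_s_5
  h_s_3 = 1 + 1/15*h_s_1 + 1/5*h_s_2 + 7/15*h_s_3 + 2/15*h_s_4 + 2/15*h_s_5
  h_s_4 = 1 + 2/15*h_s_1 + 2/15*h_s_2 + 4/15*h_s_3 + 1/5*h_s_4 + 4/15*h_s_5

Substituting h_s_5 = 0 and rearranging gives the linear system (I - Q) h = 1:
  [2/3, -1/15, -4/15, -1/5] . (h_s_1, h_s_2, h_s_3, h_s_4) = 1
  [-1/15, 4/5, -1/3, -2/15] . (h_s_1, h_s_2, h_s_3, h_s_4) = 1
  [-1/15, -1/5, 8/15, -2/15] . (h_s_1, h_s_2, h_s_3, h_s_4) = 1
  [-2/15, -2/15, -4/15, 4/5] . (h_s_1, h_s_2, h_s_3, h_s_4) = 1

Solving yields:
  h_s_1 = 34845/6088
  h_s_2 = 29835/6088
  h_s_3 = 34425/6088
  h_s_4 = 29865/6088

Starting state is s_4, so the expected hitting time is h_s_4 = 29865/6088.

Answer: 29865/6088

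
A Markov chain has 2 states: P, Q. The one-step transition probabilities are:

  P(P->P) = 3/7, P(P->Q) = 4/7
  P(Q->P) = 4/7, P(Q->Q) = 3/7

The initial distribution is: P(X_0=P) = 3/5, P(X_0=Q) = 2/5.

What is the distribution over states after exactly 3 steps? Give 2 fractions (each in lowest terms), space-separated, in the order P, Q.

Propagating the distribution step by step (d_{t+1} = d_t * P):
d_0 = (P=3/5, Q=2/5)
  d_1[P] = 3/5*3/7 + 2/5*4/7 = 17/35
  d_1[Q] = 3/5*4/7 + 2/5*3/7 = 18/35
d_1 = (P=17/35, Q=18/35)
  d_2[P] = 17/35*3/7 + 18/35*4/7 = 123/245
  d_2[Q] = 17/35*4/7 + 18/35*3/7 = 122/245
d_2 = (P=123/245, Q=122/245)
  d_3[P] = 123/245*3/7 + 122/245*4/7 = 857/1715
  d_3[Q] = 123/245*4/7 + 122/245*3/7 = 858/1715
d_3 = (P=857/1715, Q=858/1715)

Answer: 857/1715 858/1715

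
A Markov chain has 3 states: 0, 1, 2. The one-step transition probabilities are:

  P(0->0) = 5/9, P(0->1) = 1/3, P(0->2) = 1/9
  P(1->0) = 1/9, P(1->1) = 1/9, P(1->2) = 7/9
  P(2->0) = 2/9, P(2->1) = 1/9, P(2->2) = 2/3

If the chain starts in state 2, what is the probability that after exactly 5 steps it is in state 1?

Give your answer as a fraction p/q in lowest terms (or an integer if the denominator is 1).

Answer: 10531/59049

Derivation:
Computing P^5 by repeated multiplication:
P^1 =
  0: [5/9, 1/3, 1/9]
  1: [1/9, 1/9, 7/9]
  2: [2/9, 1/9, 2/3]
P^2 =
  0: [10/27, 19/81, 32/81]
  1: [20/81, 11/81, 50/81]
  2: [23/81, 13/81, 5/9]
P^3 =
  0: [233/729, 47/243, 355/729]
  1: [211/729, 121/729, 397/729]
  2: [218/729, 127/729, 128/243]
P^4 =
  0: [224/729, 1195/6561, 3350/6561]
  1: [1970/6561, 1151/6561, 3440/6561]
  2: [1985/6561, 1165/6561, 379/729]
P^5 =
  0: [17975/59049, 1177/6561, 30481/59049]
  1: [17881/59049, 10501/59049, 30667/59049]
  2: [17912/59049, 10531/59049, 10202/19683]

(P^5)[2 -> 1] = 10531/59049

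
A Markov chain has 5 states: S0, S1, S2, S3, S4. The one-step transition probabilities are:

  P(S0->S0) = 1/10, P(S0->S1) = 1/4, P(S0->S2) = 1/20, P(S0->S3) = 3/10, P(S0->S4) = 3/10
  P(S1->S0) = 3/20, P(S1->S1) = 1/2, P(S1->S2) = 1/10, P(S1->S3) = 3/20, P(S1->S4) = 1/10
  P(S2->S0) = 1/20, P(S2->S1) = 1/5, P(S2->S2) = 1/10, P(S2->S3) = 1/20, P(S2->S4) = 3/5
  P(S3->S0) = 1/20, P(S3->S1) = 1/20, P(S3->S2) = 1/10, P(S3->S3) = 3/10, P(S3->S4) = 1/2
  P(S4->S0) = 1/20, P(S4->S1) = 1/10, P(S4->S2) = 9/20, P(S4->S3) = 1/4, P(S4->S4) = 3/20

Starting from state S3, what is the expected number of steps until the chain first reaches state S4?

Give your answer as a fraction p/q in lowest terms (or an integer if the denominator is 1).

Answer: 13420/5897

Derivation:
Let h_i = expected steps to first reach S4 from state i.
Boundary: h_S4 = 0.
First-step equations for the other states:
  h_S0 = 1 + 1/10*h_S0 + 1/4*h_S1 + 1/20*h_S2 + 3/10*h_S3 + 3/10*h_S4
  h_S1 = 1 + 3/20*h_S0 + 1/2*h_S1 + 1/10*h_S2 + 3/20*h_S3 + 1/10*h_S4
  h_S2 = 1 + 1/20*h_S0 + 1/5*h_S1 + 1/10*h_S2 + 1/20*h_S3 + 3/5*h_S4
  h_S3 = 1 + 1/20*h_S0 + 1/20*h_S1 + 1/10*h_S2 + 3/10*h_S3 + 1/2*h_S4

Substituting h_S4 = 0 and rearranging gives the linear system (I - Q) h = 1:
  [9/10, -1/4, -1/20, -3/10] . (h_S0, h_S1, h_S2, h_S3) = 1
  [-3/20, 1/2, -1/10, -3/20] . (h_S0, h_S1, h_S2, h_S3) = 1
  [-1/20, -1/5, 9/10, -1/20] . (h_S0, h_S1, h_S2, h_S3) = 1
  [-1/20, -1/20, -1/10, 7/10] . (h_S0, h_S1, h_S2, h_S3) = 1

Solving yields:
  h_S0 = 18480/5897
  h_S1 = 24100/5897
  h_S2 = 13680/5897
  h_S3 = 13420/5897

Starting state is S3, so the expected hitting time is h_S3 = 13420/5897.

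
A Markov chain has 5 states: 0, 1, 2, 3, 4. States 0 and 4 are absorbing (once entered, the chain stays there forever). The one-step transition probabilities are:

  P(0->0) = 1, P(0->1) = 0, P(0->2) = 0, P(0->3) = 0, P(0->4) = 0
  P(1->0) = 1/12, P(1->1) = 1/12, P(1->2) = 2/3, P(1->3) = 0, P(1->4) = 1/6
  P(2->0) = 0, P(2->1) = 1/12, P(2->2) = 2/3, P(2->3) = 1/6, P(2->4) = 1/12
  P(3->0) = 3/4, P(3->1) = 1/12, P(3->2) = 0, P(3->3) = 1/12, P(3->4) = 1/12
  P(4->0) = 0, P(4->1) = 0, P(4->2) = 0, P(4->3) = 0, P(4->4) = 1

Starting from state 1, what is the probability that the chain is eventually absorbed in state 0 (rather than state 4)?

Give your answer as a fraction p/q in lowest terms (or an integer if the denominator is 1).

Let a_i = P(absorbed in 0 | start in state i).
Boundary conditions: a_0 = 1, a_4 = 0.
For each transient state i, a_i = sum_j P(i->j) * a_j:
  a_1 = 1/12*a_0 + 1/12*a_1 + 2/3*a_2 + 0*a_3 + 1/6*a_4
  a_2 = 0*a_0 + 1/12*a_1 + 2/3*a_2 + 1/6*a_3 + 1/12*a_4
  a_3 = 3/4*a_0 + 1/12*a_1 + 0*a_2 + 1/12*a_3 + 1/12*a_4

Substituting a_0 = 1 and a_4 = 0, rearrange to (I - Q) a = r where r[i] = P(i -> 0):
  [11/12, -2/3, 0] . (a_1, a_2, a_3) = 1/12
  [-1/12, 1/3, -1/6] . (a_1, a_2, a_3) = 0
  [-1/12, 0, 11/12] . (a_1, a_2, a_3) = 3/4

Solving yields:
  a_1 = 47/95
  a_2 = 211/380
  a_3 = 82/95

Starting state is 1, so the absorption probability is a_1 = 47/95.

Answer: 47/95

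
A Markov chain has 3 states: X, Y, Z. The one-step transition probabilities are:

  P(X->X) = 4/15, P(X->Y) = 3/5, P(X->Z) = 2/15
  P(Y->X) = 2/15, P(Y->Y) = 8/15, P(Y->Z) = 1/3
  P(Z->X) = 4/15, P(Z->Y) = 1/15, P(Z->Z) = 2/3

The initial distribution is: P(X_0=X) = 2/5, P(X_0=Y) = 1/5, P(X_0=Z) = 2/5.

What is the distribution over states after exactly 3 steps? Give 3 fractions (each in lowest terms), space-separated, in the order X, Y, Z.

Answer: 734/3375 1994/5625 7223/16875

Derivation:
Propagating the distribution step by step (d_{t+1} = d_t * P):
d_0 = (X=2/5, Y=1/5, Z=2/5)
  d_1[X] = 2/5*4/15 + 1/5*2/15 + 2/5*4/15 = 6/25
  d_1[Y] = 2/5*3/5 + 1/5*8/15 + 2/5*1/15 = 28/75
  d_1[Z] = 2/5*2/15 + 1/5*1/3 + 2/5*2/3 = 29/75
d_1 = (X=6/25, Y=28/75, Z=29/75)
  d_2[X] = 6/25*4/15 + 28/75*2/15 + 29/75*4/15 = 244/1125
  d_2[Y] = 6/25*3/5 + 28/75*8/15 + 29/75*1/15 = 83/225
  d_2[Z] = 6/25*2/15 + 28/75*1/3 + 29/75*2/3 = 466/1125
d_2 = (X=244/1125, Y=83/225, Z=466/1125)
  d_3[X] = 244/1125*4/15 + 83/225*2/15 + 466/1125*4/15 = 734/3375
  d_3[Y] = 244/1125*3/5 + 83/225*8/15 + 466/1125*1/15 = 1994/5625
  d_3[Z] = 244/1125*2/15 + 83/225*1/3 + 466/1125*2/3 = 7223/16875
d_3 = (X=734/3375, Y=1994/5625, Z=7223/16875)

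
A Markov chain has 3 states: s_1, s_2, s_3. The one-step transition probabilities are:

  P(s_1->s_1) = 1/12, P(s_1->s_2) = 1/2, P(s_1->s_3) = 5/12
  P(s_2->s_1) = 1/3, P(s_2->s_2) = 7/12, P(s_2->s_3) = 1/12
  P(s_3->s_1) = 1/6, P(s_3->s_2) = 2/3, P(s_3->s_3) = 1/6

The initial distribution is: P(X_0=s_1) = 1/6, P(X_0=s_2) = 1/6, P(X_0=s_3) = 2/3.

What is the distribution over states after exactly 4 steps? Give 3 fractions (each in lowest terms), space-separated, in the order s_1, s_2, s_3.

Answer: 30149/124416 71945/124416 11161/62208

Derivation:
Propagating the distribution step by step (d_{t+1} = d_t * P):
d_0 = (s_1=1/6, s_2=1/6, s_3=2/3)
  d_1[s_1] = 1/6*1/12 + 1/6*1/3 + 2/3*1/6 = 13/72
  d_1[s_2] = 1/6*1/2 + 1/6*7/12 + 2/3*2/3 = 5/8
  d_1[s_3] = 1/6*5/12 + 1/6*1/12 + 2/3*1/6 = 7/36
d_1 = (s_1=13/72, s_2=5/8, s_3=7/36)
  d_2[s_1] = 13/72*1/12 + 5/8*1/3 + 7/36*1/6 = 221/864
  d_2[s_2] = 13/72*1/2 + 5/8*7/12 + 7/36*2/3 = 505/864
  d_2[s_3] = 13/72*5/12 + 5/8*1/12 + 7/36*1/6 = 23/144
d_2 = (s_1=221/864, s_2=505/864, s_3=23/144)
  d_3[s_1] = 221/864*1/12 + 505/864*1/3 + 23/144*1/6 = 839/3456
  d_3[s_2] = 221/864*1/2 + 505/864*7/12 + 23/144*2/3 = 5965/10368
  d_3[s_3] = 221/864*5/12 + 505/864*1/12 + 23/144*1/6 = 943/5184
d_3 = (s_1=839/3456, s_2=5965/10368, s_3=943/5184)
  d_4[s_1] = 839/3456*1/12 + 5965/10368*1/3 + 943/5184*1/6 = 30149/124416
  d_4[s_2] = 839/3456*1/2 + 5965/10368*7/12 + 943/5184*2/3 = 71945/124416
  d_4[s_3] = 839/3456*5/12 + 5965/10368*1/12 + 943/5184*1/6 = 11161/62208
d_4 = (s_1=30149/124416, s_2=71945/124416, s_3=11161/62208)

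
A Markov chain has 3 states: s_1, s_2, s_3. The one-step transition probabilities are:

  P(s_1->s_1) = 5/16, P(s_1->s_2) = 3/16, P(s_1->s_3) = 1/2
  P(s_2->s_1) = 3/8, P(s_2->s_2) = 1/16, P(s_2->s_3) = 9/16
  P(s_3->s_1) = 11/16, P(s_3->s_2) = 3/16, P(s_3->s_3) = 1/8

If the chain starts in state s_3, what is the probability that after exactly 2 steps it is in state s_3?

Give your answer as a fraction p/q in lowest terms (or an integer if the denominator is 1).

Answer: 119/256

Derivation:
Computing P^2 by repeated multiplication:
P^1 =
  s_1: [5/16, 3/16, 1/2]
  s_2: [3/8, 1/16, 9/16]
  s_3: [11/16, 3/16, 1/8]
P^2 =
  s_1: [131/256, 21/128, 83/256]
  s_2: [135/256, 23/128, 75/256]
  s_3: [95/256, 21/128, 119/256]

(P^2)[s_3 -> s_3] = 119/256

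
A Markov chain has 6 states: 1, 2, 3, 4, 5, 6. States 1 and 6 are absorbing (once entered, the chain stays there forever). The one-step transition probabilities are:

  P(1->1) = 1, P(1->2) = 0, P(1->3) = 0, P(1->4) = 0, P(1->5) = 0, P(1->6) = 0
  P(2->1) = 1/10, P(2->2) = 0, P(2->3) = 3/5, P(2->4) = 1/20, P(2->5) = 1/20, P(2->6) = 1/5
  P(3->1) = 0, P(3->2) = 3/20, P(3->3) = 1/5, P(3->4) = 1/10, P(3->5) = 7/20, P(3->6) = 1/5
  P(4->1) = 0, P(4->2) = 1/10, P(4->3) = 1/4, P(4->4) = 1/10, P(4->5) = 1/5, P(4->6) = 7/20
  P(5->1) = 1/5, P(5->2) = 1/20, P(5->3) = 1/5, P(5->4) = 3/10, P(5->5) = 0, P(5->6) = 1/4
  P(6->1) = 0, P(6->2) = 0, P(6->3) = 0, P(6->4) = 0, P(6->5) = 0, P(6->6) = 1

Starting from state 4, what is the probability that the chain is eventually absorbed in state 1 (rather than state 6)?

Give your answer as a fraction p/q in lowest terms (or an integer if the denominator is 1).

Let a_i = P(absorbed in 1 | start in state i).
Boundary conditions: a_1 = 1, a_6 = 0.
For each transient state i, a_i = sum_j P(i->j) * a_j:
  a_2 = 1/10*a_1 + 0*a_2 + 3/5*a_3 + 1/20*a_4 + 1/20*a_5 + 1/5*a_6
  a_3 = 0*a_1 + 3/20*a_2 + 1/5*a_3 + 1/10*a_4 + 7/20*a_5 + 1/5*a_6
  a_4 = 0*a_1 + 1/10*a_2 + 1/4*a_3 + 1/10*a_4 + 1/5*a_5 + 7/20*a_6
  a_5 = 1/5*a_1 + 1/20*a_2 + 1/5*a_3 + 3/10*a_4 + 0*a_5 + 1/4*a_6

Substituting a_1 = 1 and a_6 = 0, rearrange to (I - Q) a = r where r[i] = P(i -> 1):
  [1, -3/5, -1/20, -1/20] . (a_2, a_3, a_4, a_5) = 1/10
  [-3/20, 4/5, -1/10, -7/20] . (a_2, a_3, a_4, a_5) = 0
  [-1/10, -1/4, 9/10, -1/5] . (a_2, a_3, a_4, a_5) = 0
  [-1/20, -1/5, -3/10, 1] . (a_2, a_3, a_4, a_5) = 1/5

Solving yields:
  a_2 = 3360/14221
  a_3 = 13556/71105
  a_4 = 10266/71105
  a_5 = 20852/71105

Starting state is 4, so the absorption probability is a_4 = 10266/71105.

Answer: 10266/71105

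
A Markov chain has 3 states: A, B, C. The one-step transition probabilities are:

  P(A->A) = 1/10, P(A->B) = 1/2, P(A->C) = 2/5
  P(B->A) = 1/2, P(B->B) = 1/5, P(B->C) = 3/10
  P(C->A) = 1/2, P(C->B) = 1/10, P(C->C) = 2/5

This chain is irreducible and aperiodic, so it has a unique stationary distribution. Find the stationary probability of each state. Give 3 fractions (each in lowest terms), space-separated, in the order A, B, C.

The stationary distribution satisfies pi = pi * P, i.e.:
  pi_A = 1/10*pi_A + 1/2*pi_B + 1/2*pi_C
  pi_B = 1/2*pi_A + 1/5*pi_B + 1/10*pi_C
  pi_C = 2/5*pi_A + 3/10*pi_B + 2/5*pi_C
with normalization: pi_A + pi_B + pi_C = 1.

Using the first 2 balance equations plus normalization, the linear system A*pi = b is:
  [-9/10, 1/2, 1/2] . pi = 0
  [1/2, -4/5, 1/10] . pi = 0
  [1, 1, 1] . pi = 1

Solving yields:
  pi_A = 5/14
  pi_B = 17/63
  pi_C = 47/126

Verification (pi * P):
  5/14*1/10 + 17/63*1/2 + 47/126*1/2 = 5/14 = pi_A  (ok)
  5/14*1/2 + 17/63*1/5 + 47/126*1/10 = 17/63 = pi_B  (ok)
  5/14*2/5 + 17/63*3/10 + 47/126*2/5 = 47/126 = pi_C  (ok)

Answer: 5/14 17/63 47/126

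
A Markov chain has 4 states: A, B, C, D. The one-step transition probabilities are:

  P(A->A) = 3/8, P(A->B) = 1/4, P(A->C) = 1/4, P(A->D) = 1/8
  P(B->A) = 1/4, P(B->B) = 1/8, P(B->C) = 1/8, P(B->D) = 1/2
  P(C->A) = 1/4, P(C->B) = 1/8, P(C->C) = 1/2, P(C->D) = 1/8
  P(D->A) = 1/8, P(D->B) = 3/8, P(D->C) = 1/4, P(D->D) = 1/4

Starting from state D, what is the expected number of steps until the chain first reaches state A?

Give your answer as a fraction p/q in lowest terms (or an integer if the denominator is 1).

Answer: 464/89

Derivation:
Let h_i = expected steps to first reach A from state i.
Boundary: h_A = 0.
First-step equations for the other states:
  h_B = 1 + 1/4*h_A + 1/8*h_B + 1/8*h_C + 1/2*h_D
  h_C = 1 + 1/4*h_A + 1/8*h_B + 1/2*h_C + 1/8*h_D
  h_D = 1 + 1/8*h_A + 3/8*h_B + 1/4*h_C + 1/4*h_D

Substituting h_A = 0 and rearranging gives the linear system (I - Q) h = 1:
  [7/8, -1/8, -1/2] . (h_B, h_C, h_D) = 1
  [-1/8, 1/2, -1/8] . (h_B, h_C, h_D) = 1
  [-3/8, -1/4, 3/4] . (h_B, h_C, h_D) = 1

Solving yields:
  h_B = 424/89
  h_C = 400/89
  h_D = 464/89

Starting state is D, so the expected hitting time is h_D = 464/89.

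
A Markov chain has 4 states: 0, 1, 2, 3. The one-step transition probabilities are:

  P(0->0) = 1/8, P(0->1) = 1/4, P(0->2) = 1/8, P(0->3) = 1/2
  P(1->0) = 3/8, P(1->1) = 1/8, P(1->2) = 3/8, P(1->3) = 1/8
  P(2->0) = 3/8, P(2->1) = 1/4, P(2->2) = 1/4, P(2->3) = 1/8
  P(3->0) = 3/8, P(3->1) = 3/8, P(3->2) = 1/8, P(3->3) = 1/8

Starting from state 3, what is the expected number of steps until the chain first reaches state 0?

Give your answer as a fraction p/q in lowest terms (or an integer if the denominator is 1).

Let h_i = expected steps to first reach 0 from state i.
Boundary: h_0 = 0.
First-step equations for the other states:
  h_1 = 1 + 3/8*h_0 + 1/8*h_1 + 3/8*h_2 + 1/8*h_3
  h_2 = 1 + 3/8*h_0 + 1/4*h_1 + 1/4*h_2 + 1/8*h_3
  h_3 = 1 + 3/8*h_0 + 3/8*h_1 + 1/8*h_2 + 1/8*h_3

Substituting h_0 = 0 and rearranging gives the linear system (I - Q) h = 1:
  [7/8, -3/8, -1/8] . (h_1, h_2, h_3) = 1
  [-1/4, 3/4, -1/8] . (h_1, h_2, h_3) = 1
  [-3/8, -1/8, 7/8] . (h_1, h_2, h_3) = 1

Solving yields:
  h_1 = 8/3
  h_2 = 8/3
  h_3 = 8/3

Starting state is 3, so the expected hitting time is h_3 = 8/3.

Answer: 8/3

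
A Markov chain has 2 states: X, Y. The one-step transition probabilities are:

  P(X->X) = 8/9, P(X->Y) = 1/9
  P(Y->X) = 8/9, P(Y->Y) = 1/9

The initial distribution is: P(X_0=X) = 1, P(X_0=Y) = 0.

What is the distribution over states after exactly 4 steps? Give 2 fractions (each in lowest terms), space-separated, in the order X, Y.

Answer: 8/9 1/9

Derivation:
Propagating the distribution step by step (d_{t+1} = d_t * P):
d_0 = (X=1, Y=0)
  d_1[X] = 1*8/9 + 0*8/9 = 8/9
  d_1[Y] = 1*1/9 + 0*1/9 = 1/9
d_1 = (X=8/9, Y=1/9)
  d_2[X] = 8/9*8/9 + 1/9*8/9 = 8/9
  d_2[Y] = 8/9*1/9 + 1/9*1/9 = 1/9
d_2 = (X=8/9, Y=1/9)
  d_3[X] = 8/9*8/9 + 1/9*8/9 = 8/9
  d_3[Y] = 8/9*1/9 + 1/9*1/9 = 1/9
d_3 = (X=8/9, Y=1/9)
  d_4[X] = 8/9*8/9 + 1/9*8/9 = 8/9
  d_4[Y] = 8/9*1/9 + 1/9*1/9 = 1/9
d_4 = (X=8/9, Y=1/9)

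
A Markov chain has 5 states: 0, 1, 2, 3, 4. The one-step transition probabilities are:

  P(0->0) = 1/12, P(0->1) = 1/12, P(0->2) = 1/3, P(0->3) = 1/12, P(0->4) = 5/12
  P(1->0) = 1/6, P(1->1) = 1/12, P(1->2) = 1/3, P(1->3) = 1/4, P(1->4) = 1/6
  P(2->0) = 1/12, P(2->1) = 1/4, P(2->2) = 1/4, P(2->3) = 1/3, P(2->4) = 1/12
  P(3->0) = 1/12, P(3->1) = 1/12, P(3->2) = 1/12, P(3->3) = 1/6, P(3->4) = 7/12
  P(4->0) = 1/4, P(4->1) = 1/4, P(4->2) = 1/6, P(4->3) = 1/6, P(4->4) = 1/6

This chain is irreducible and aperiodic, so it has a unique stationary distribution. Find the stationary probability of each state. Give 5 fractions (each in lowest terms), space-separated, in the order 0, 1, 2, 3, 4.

Answer: 1902/13399 2207/13399 5867/26798 5495/26798 3609/13399

Derivation:
The stationary distribution satisfies pi = pi * P, i.e.:
  pi_0 = 1/12*pi_0 + 1/6*pi_1 + 1/12*pi_2 + 1/12*pi_3 + 1/4*pi_4
  pi_1 = 1/12*pi_0 + 1/12*pi_1 + 1/4*pi_2 + 1/12*pi_3 + 1/4*pi_4
  pi_2 = 1/3*pi_0 + 1/3*pi_1 + 1/4*pi_2 + 1/12*pi_3 + 1/6*pi_4
  pi_3 = 1/12*pi_0 + 1/4*pi_1 + 1/3*pi_2 + 1/6*pi_3 + 1/6*pi_4
  pi_4 = 5/12*pi_0 + 1/6*pi_1 + 1/12*pi_2 + 7/12*pi_3 + 1/6*pi_4
with normalization: pi_0 + pi_1 + pi_2 + pi_3 + pi_4 = 1.

Using the first 4 balance equations plus normalization, the linear system A*pi = b is:
  [-11/12, 1/6, 1/12, 1/12, 1/4] . pi = 0
  [1/12, -11/12, 1/4, 1/12, 1/4] . pi = 0
  [1/3, 1/3, -3/4, 1/12, 1/6] . pi = 0
  [1/12, 1/4, 1/3, -5/6, 1/6] . pi = 0
  [1, 1, 1, 1, 1] . pi = 1

Solving yields:
  pi_0 = 1902/13399
  pi_1 = 2207/13399
  pi_2 = 5867/26798
  pi_3 = 5495/26798
  pi_4 = 3609/13399

Verification (pi * P):
  1902/13399*1/12 + 2207/13399*1/6 + 5867/26798*1/12 + 5495/26798*1/12 + 3609/13399*1/4 = 1902/13399 = pi_0  (ok)
  1902/13399*1/12 + 2207/13399*1/12 + 5867/26798*1/4 + 5495/26798*1/12 + 3609/13399*1/4 = 2207/13399 = pi_1  (ok)
  1902/13399*1/3 + 2207/13399*1/3 + 5867/26798*1/4 + 5495/26798*1/12 + 3609/13399*1/6 = 5867/26798 = pi_2  (ok)
  1902/13399*1/12 + 2207/13399*1/4 + 5867/26798*1/3 + 5495/26798*1/6 + 3609/13399*1/6 = 5495/26798 = pi_3  (ok)
  1902/13399*5/12 + 2207/13399*1/6 + 5867/26798*1/12 + 5495/26798*7/12 + 3609/13399*1/6 = 3609/13399 = pi_4  (ok)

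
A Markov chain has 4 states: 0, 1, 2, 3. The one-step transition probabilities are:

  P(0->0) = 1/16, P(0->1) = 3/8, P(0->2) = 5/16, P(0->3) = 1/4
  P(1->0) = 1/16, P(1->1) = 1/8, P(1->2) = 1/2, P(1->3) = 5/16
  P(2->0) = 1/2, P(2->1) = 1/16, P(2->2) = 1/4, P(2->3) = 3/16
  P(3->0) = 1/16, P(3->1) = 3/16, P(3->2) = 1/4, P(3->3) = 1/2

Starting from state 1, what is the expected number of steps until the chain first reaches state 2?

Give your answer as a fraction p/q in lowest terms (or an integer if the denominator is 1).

Answer: 3328/1309

Derivation:
Let h_i = expected steps to first reach 2 from state i.
Boundary: h_2 = 0.
First-step equations for the other states:
  h_0 = 1 + 1/16*h_0 + 3/8*h_1 + 5/16*h_2 + 1/4*h_3
  h_1 = 1 + 1/16*h_0 + 1/8*h_1 + 1/2*h_2 + 5/16*h_3
  h_3 = 1 + 1/16*h_0 + 3/16*h_1 + 1/4*h_2 + 1/2*h_3

Substituting h_2 = 0 and rearranging gives the linear system (I - Q) h = 1:
  [15/16, -3/8, -1/4] . (h_0, h_1, h_3) = 1
  [-1/16, 7/8, -5/16] . (h_0, h_1, h_3) = 1
  [-1/16, -3/16, 1/2] . (h_0, h_1, h_3) = 1

Solving yields:
  h_0 = 3888/1309
  h_1 = 3328/1309
  h_3 = 256/77

Starting state is 1, so the expected hitting time is h_1 = 3328/1309.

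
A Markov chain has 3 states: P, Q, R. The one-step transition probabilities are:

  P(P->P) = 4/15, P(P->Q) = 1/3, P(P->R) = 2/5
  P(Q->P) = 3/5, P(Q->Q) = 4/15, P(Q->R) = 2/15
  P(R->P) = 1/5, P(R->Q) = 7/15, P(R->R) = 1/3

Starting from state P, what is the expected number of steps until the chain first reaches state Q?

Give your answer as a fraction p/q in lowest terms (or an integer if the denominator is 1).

Answer: 60/23

Derivation:
Let h_i = expected steps to first reach Q from state i.
Boundary: h_Q = 0.
First-step equations for the other states:
  h_P = 1 + 4/15*h_P + 1/3*h_Q + 2/5*h_R
  h_R = 1 + 1/5*h_P + 7/15*h_Q + 1/3*h_R

Substituting h_Q = 0 and rearranging gives the linear system (I - Q) h = 1:
  [11/15, -2/5] . (h_P, h_R) = 1
  [-1/5, 2/3] . (h_P, h_R) = 1

Solving yields:
  h_P = 60/23
  h_R = 105/46

Starting state is P, so the expected hitting time is h_P = 60/23.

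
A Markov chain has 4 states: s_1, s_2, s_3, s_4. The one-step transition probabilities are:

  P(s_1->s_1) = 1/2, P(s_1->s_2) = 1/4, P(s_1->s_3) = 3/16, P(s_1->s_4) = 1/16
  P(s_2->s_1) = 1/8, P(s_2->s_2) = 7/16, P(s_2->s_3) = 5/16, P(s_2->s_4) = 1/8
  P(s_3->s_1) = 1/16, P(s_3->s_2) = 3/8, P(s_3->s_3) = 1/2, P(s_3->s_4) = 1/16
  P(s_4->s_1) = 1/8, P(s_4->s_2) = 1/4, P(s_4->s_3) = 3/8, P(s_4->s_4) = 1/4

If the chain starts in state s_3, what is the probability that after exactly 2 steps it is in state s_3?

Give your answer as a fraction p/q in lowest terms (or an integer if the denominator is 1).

Computing P^2 by repeated multiplication:
P^1 =
  s_1: [1/2, 1/4, 3/16, 1/16]
  s_2: [1/8, 7/16, 5/16, 1/8]
  s_3: [1/16, 3/8, 1/2, 1/16]
  s_4: [1/8, 1/4, 3/8, 1/4]
P^2 =
  s_1: [77/256, 41/128, 37/128, 23/256]
  s_2: [39/256, 95/256, 93/256, 29/256]
  s_3: [15/128, 49/128, 103/256, 25/256]
  s_4: [19/128, 11/32, 49/128, 1/8]

(P^2)[s_3 -> s_3] = 103/256

Answer: 103/256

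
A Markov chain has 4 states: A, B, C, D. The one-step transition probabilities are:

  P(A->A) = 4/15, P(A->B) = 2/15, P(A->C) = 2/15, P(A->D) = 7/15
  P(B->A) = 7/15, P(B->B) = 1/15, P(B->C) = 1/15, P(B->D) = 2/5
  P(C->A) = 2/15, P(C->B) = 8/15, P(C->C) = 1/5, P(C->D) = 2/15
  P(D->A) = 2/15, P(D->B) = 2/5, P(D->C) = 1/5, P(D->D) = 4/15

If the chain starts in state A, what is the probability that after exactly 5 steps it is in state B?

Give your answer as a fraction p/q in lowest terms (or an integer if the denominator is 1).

Answer: 22288/84375

Derivation:
Computing P^5 by repeated multiplication:
P^1 =
  A: [4/15, 2/15, 2/15, 7/15]
  B: [7/15, 1/15, 1/15, 2/5]
  C: [2/15, 8/15, 1/5, 2/15]
  D: [2/15, 2/5, 1/5, 4/15]
P^2 =
  A: [16/75, 68/225, 37/225, 8/25]
  B: [49/225, 59/225, 4/25, 9/25]
  C: [74/225, 16/75, 3/25, 76/225]
  D: [64/225, 58/225, 31/225, 8/25]
P^3 =
  A: [886/3375, 892/3375, 491/3375, 1106/3375]
  B: [281/1125, 931/3375, 508/3375, 1093/3375]
  C: [838/3375, 868/3375, 101/675, 388/1125]
  D: [868/3375, 866/3375, 11/75, 382/1125]
P^4 =
  A: [12982/50625, 13228/50625, 497/3375, 3392/10125]
  B: [13091/50625, 1471/5625, 1484/10125, 1/3]
  C: [12766/50625, 13568/50625, 839/5625, 124/375]
  D: [1424/5625, 13438/50625, 301/2025, 16846/50625]
P^5 =
  A: [193354/759375, 22288/84375, 12493/84375, 252992/759375]
  B: [193627/759375, 66677/253125, 112306/759375, 253411/759375]
  C: [64874/253125, 199948/759375, 111973/759375, 252832/759375]
  D: [194072/759375, 66782/253125, 112183/759375, 9362/28125]

(P^5)[A -> B] = 22288/84375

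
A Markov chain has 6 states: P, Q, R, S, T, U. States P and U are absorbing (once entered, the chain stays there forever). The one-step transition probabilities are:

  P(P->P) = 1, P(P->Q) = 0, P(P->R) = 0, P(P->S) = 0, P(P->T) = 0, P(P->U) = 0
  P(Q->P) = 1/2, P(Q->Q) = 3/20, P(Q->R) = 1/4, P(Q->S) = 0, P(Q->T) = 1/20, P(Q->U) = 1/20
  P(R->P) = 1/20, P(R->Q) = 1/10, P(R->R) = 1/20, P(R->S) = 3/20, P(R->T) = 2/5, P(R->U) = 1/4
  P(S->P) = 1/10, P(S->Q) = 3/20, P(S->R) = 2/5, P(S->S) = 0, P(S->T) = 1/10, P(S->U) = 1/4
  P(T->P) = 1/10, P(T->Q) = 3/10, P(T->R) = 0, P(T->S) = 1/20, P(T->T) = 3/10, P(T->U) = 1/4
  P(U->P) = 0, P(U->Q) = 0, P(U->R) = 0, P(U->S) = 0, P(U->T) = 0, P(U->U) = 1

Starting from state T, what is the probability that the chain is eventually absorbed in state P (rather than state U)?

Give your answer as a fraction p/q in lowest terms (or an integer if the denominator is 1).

Let a_i = P(absorbed in P | start in state i).
Boundary conditions: a_P = 1, a_U = 0.
For each transient state i, a_i = sum_j P(i->j) * a_j:
  a_Q = 1/2*a_P + 3/20*a_Q + 1/4*a_R + 0*a_S + 1/20*a_T + 1/20*a_U
  a_R = 1/20*a_P + 1/10*a_Q + 1/20*a_R + 3/20*a_S + 2/5*a_T + 1/4*a_U
  a_S = 1/10*a_P + 3/20*a_Q + 2/5*a_R + 0*a_S + 1/10*a_T + 1/4*a_U
  a_T = 1/10*a_P + 3/10*a_Q + 0*a_R + 1/20*a_S + 3/10*a_T + 1/4*a_U

Substituting a_P = 1 and a_U = 0, rearrange to (I - Q) a = r where r[i] = P(i -> P):
  [17/20, -1/4, 0, -1/20] . (a_Q, a_R, a_S, a_T) = 1/2
  [-1/10, 19/20, -3/20, -2/5] . (a_Q, a_R, a_S, a_T) = 1/20
  [-3/20, -2/5, 1, -1/10] . (a_Q, a_R, a_S, a_T) = 1/10
  [-3/10, 0, -1/20, 7/10] . (a_Q, a_R, a_S, a_T) = 1/10

Solving yields:
  a_Q = 53128/72275
  a_R = 29033/72275
  a_S = 30336/72275
  a_T = 35261/72275

Starting state is T, so the absorption probability is a_T = 35261/72275.

Answer: 35261/72275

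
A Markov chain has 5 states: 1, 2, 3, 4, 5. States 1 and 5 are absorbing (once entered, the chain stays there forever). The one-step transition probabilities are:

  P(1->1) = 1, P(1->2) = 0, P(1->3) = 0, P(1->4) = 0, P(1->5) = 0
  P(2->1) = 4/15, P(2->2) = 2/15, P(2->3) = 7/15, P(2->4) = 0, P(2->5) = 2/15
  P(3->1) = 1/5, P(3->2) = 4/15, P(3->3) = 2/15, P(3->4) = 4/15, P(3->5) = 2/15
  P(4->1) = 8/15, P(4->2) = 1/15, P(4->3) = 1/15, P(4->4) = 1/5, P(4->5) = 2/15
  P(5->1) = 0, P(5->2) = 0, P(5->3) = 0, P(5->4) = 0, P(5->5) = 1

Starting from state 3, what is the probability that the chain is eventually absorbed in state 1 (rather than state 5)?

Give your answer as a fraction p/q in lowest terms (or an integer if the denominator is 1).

Answer: 21/31

Derivation:
Let a_i = P(absorbed in 1 | start in state i).
Boundary conditions: a_1 = 1, a_5 = 0.
For each transient state i, a_i = sum_j P(i->j) * a_j:
  a_2 = 4/15*a_1 + 2/15*a_2 + 7/15*a_3 + 0*a_4 + 2/15*a_5
  a_3 = 1/5*a_1 + 4/15*a_2 + 2/15*a_3 + 4/15*a_4 + 2/15*a_5
  a_4 = 8/15*a_1 + 1/15*a_2 + 1/15*a_3 + 1/5*a_4 + 2/15*a_5

Substituting a_1 = 1 and a_5 = 0, rearrange to (I - Q) a = r where r[i] = P(i -> 1):
  [13/15, -7/15, 0] . (a_2, a_3, a_4) = 4/15
  [-4/15, 13/15, -4/15] . (a_2, a_3, a_4) = 1/5
  [-1/15, -1/15, 4/5] . (a_2, a_3, a_4) = 8/15

Solving yields:
  a_2 = 271/403
  a_3 = 21/31
  a_4 = 314/403

Starting state is 3, so the absorption probability is a_3 = 21/31.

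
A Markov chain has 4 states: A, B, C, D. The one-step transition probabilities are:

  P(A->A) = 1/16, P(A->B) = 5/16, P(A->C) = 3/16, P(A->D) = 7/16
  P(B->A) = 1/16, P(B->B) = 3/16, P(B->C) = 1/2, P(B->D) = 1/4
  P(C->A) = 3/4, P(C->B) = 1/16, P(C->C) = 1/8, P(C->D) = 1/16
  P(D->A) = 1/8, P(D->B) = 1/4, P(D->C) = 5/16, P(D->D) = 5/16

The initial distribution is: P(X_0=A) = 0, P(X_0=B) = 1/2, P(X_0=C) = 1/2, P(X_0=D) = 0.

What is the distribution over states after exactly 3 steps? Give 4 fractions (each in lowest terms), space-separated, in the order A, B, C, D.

Answer: 965/4096 435/2048 2239/8192 2283/8192

Derivation:
Propagating the distribution step by step (d_{t+1} = d_t * P):
d_0 = (A=0, B=1/2, C=1/2, D=0)
  d_1[A] = 0*1/16 + 1/2*1/16 + 1/2*3/4 + 0*1/8 = 13/32
  d_1[B] = 0*5/16 + 1/2*3/16 + 1/2*1/16 + 0*1/4 = 1/8
  d_1[C] = 0*3/16 + 1/2*1/2 + 1/2*1/8 + 0*5/16 = 5/16
  d_1[D] = 0*7/16 + 1/2*1/4 + 1/2*1/16 + 0*5/16 = 5/32
d_1 = (A=13/32, B=1/8, C=5/16, D=5/32)
  d_2[A] = 13/32*1/16 + 1/8*1/16 + 5/16*3/4 + 5/32*1/8 = 147/512
  d_2[B] = 13/32*5/16 + 1/8*3/16 + 5/16*1/16 + 5/32*1/4 = 107/512
  d_2[C] = 13/32*3/16 + 1/8*1/2 + 5/16*1/8 + 5/32*5/16 = 29/128
  d_2[D] = 13/32*7/16 + 1/8*1/4 + 5/16*1/16 + 5/32*5/16 = 71/256
d_2 = (A=147/512, B=107/512, C=29/128, D=71/256)
  d_3[A] = 147/512*1/16 + 107/512*1/16 + 29/128*3/4 + 71/256*1/8 = 965/4096
  d_3[B] = 147/512*5/16 + 107/512*3/16 + 29/128*1/16 + 71/256*1/4 = 435/2048
  d_3[C] = 147/512*3/16 + 107/512*1/2 + 29/128*1/8 + 71/256*5/16 = 2239/8192
  d_3[D] = 147/512*7/16 + 107/512*1/4 + 29/128*1/16 + 71/256*5/16 = 2283/8192
d_3 = (A=965/4096, B=435/2048, C=2239/8192, D=2283/8192)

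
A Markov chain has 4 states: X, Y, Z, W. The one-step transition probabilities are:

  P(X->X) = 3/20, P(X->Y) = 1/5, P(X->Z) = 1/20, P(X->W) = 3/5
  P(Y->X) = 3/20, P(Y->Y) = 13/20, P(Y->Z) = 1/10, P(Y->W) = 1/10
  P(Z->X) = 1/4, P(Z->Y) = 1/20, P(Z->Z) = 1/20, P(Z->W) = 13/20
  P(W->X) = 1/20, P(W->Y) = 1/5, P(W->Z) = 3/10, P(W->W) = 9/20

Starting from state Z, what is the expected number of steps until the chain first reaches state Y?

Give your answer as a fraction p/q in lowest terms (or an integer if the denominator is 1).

Answer: 10480/1571

Derivation:
Let h_i = expected steps to first reach Y from state i.
Boundary: h_Y = 0.
First-step equations for the other states:
  h_X = 1 + 3/20*h_X + 1/5*h_Y + 1/20*h_Z + 3/5*h_W
  h_Z = 1 + 1/4*h_X + 1/20*h_Y + 1/20*h_Z + 13/20*h_W
  h_W = 1 + 1/20*h_X + 1/5*h_Y + 3/10*h_Z + 9/20*h_W

Substituting h_Y = 0 and rearranging gives the linear system (I - Q) h = 1:
  [17/20, -1/20, -3/5] . (h_X, h_Z, h_W) = 1
  [-1/4, 19/20, -13/20] . (h_X, h_Z, h_W) = 1
  [-1/20, -3/10, 11/20] . (h_X, h_Z, h_W) = 1

Solving yields:
  h_X = 9100/1571
  h_Z = 10480/1571
  h_W = 9400/1571

Starting state is Z, so the expected hitting time is h_Z = 10480/1571.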